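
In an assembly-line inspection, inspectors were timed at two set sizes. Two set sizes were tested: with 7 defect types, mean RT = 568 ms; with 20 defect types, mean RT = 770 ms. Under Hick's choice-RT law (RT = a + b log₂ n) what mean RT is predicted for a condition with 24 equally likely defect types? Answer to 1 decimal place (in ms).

Solve the two-equation system in a and b:
  b = (770 − 568) / (log₂ 20 − log₂ 7) = 202 / (4.3219 − 2.8074) = 133.371 ms/bit
  a = 568 − 133.371 × 2.8074 = 193.581 ms
Then RT(24) = 193.581 + 133.371 × log₂ 24 = 193.581 + 133.371 × 4.5850 ≈ 805.081 ms.

805.1 ms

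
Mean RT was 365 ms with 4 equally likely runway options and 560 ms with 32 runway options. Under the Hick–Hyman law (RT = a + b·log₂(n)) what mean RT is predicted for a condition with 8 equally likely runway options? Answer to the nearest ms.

Solve the two-equation system in a and b:
  b = (560 − 365) / (log₂ 32 − log₂ 4) = 195 / (5 − 2) = 65 ms/bit
  a = 365 − 65 × 2 = 235 ms
Then RT(8) = 235 + 65 × log₂ 8 = 235 + 65 × 3 ≈ 430.000 ms.

430 ms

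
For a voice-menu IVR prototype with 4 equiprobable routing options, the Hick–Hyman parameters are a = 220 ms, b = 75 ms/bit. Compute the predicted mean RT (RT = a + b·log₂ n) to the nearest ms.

370 ms

log₂(4) = 2 bits, so RT = 220 + 75 × 2 ≈ 370.000 ms.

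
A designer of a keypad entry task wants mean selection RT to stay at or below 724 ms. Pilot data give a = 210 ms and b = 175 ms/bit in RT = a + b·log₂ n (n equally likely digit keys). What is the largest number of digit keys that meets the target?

Set 210 + 175·log₂ n ≤ 724 → log₂ n ≤ (724 − 210)/175 = 2.9371.
So n ≤ 2^2.9371 = 7.659; the largest integer n is 7.

7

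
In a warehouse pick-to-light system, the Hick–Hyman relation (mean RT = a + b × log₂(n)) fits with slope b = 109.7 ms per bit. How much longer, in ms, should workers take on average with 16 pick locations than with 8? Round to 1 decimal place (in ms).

109.7 ms

The intercept a cancels: ΔRT = b·(log₂ n₂ − log₂ n₁) = b·log₂(n₂/n₁).
log₂(16) − log₂(8) = log₂(16/8) = log₂(2) = 1.
ΔRT = 109.7 × 1.0000 = 109.700 ms.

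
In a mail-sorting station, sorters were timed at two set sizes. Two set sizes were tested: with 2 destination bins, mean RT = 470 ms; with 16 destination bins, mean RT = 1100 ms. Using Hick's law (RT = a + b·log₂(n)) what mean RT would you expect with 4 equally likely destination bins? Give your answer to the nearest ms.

680 ms

Solve the two-equation system in a and b:
  b = (1100 − 470) / (log₂ 16 − log₂ 2) = 630 / (4 − 1) = 210 ms/bit
  a = 470 − 210 × 1 = 260 ms
Then RT(4) = 260 + 210 × log₂ 4 = 260 + 210 × 2 ≈ 680.000 ms.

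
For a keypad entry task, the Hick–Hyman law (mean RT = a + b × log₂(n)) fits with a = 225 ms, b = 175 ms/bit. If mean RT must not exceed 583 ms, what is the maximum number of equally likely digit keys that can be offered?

4

Information budget: (583 − 225)/175 = 2.0457 bits, so n ≤ 2^2.0457 = 4.129 → at most 4.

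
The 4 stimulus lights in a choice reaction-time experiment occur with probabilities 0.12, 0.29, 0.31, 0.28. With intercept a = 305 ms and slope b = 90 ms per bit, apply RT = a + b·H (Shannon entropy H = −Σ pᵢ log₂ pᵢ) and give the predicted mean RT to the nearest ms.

478 ms

H = 0.12·log₂(1/0.12) + 0.29·log₂(1/0.29) + 0.31·log₂(1/0.31) + 0.28·log₂(1/0.28) = 1.9230 bits.
RT = 305 + 90 × 1.9230 = 478.07 ms.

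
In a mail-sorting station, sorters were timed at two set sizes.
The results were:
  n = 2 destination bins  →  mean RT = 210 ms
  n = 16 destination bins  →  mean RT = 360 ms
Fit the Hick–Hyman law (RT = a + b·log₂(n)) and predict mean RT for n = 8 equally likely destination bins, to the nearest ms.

With log₂ n on the abscissa the relation is linear; from the two conditions:
  b = (360 − 210) / (log₂ 16 − log₂ 2) = 150 / (4 − 1) = 50 ms/bit
  a = 210 − 50 × 1 = 160 ms
Then RT(8) = 160 + 50 × log₂ 8 = 160 + 50 × 3 ≈ 310.000 ms.

310 ms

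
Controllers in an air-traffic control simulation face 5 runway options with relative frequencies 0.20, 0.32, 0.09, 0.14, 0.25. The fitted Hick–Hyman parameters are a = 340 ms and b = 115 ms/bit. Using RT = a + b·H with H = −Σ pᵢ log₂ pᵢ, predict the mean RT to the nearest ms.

593 ms

Entropy contributions −pᵢ log₂ pᵢ: 0.4644, 0.5260, 0.3127, 0.3971, 0.5000; sum H = 2.2002 bits.
RT = a + bH = 340 + 115·2.2002 = 593.02 ms.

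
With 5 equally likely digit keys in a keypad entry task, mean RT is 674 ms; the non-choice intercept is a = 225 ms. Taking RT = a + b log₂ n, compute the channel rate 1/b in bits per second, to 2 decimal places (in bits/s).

b = (674 − 225)/log₂ 5 = 449/2.3219 = 193.374 ms per bit = 0.19337 s/bit; the reciprocal is 5.171 bits/s.

5.17 bits/s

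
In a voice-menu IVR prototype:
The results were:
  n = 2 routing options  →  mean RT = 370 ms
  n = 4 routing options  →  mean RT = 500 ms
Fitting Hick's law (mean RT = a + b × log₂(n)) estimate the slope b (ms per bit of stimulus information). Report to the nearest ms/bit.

130 ms/bit

Slope: b = (500 − 370) / (log₂ 4 − log₂ 2) = 130/1.0000 = 130 ms/bit.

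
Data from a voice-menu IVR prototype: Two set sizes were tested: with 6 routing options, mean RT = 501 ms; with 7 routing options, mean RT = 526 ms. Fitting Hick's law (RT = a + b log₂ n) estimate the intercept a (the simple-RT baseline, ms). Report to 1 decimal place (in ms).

210.4 ms

b = (RT₂ − RT₁)/(log₂ n₂ − log₂ n₁) = (526 − 501)/(2.8074 − 2.5850) = 112.414 ms/bit.
Intercept: a = 501 − 112.414·log₂(6) = 210.414 ms.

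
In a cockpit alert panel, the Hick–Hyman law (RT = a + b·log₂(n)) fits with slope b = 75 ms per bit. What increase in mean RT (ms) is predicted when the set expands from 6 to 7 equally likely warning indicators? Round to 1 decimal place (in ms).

ΔRT = (a + b log₂ n₂) − (a + b log₂ n₁) = b·(log₂ n₂ − log₂ n₁).
log₂(7) − log₂(6) = 2.8074 − 2.5850 = 0.2224.
ΔRT = 75 × 0.2224 = 16.679 ms.

16.7 ms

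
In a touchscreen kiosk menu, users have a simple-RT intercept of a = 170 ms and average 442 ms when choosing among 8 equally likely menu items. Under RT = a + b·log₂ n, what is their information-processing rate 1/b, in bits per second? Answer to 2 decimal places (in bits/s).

Choice component = 442 − 170 = 272 ms over log₂(8) = 3 bits.
b = 272 / 3 = 90.667 ms/bit, so 1/b = 11.029 bits/s.

11.03 bits/s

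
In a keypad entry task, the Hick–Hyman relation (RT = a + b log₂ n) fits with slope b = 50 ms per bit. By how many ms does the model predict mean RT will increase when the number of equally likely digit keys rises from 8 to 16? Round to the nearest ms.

ΔRT = (a + b log₂ n₂) − (a + b log₂ n₁) = b·(log₂ n₂ − log₂ n₁).
log₂(16) − log₂(8) = log₂(16/8) = log₂(2) = 1.
ΔRT = 50 × 1.0000 = 50.000 ms.

50 ms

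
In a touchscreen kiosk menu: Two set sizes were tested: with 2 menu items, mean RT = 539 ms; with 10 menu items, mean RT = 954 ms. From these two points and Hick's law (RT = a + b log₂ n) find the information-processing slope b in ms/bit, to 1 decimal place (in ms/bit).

178.7 ms/bit

The slope on a log₂ axis is (954 − 539) / (3.3219 − 1) = 178.731 ms/bit.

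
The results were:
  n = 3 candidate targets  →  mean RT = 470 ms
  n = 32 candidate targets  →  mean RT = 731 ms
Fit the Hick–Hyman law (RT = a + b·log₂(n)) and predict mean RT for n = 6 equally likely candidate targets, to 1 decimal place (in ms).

546.4 ms

Solve the two-equation system in a and b:
  b = (731 − 470) / (log₂ 32 − log₂ 3) = 261 / (5 − 1.5850) = 76.427 ms/bit
  a = 470 − 76.427 × 1.5850 = 348.867 ms
Then RT(6) = 348.867 + 76.427 × log₂ 6 = 348.867 + 76.427 × 2.5850 ≈ 546.427 ms.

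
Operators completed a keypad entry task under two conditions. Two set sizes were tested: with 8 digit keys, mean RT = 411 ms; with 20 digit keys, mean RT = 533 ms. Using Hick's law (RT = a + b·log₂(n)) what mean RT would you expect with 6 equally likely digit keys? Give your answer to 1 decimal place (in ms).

RT is linear in log₂ n, so two points fix the line:
  b = (533 − 411) / (log₂ 20 − log₂ 8) = 122 / (4.3219 − 3) = 92.289 ms/bit
  a = 411 − 92.289 × 3 = 134.132 ms
Then RT(6) = 134.132 + 92.289 × log₂ 6 = 134.132 + 92.289 × 2.5850 ≈ 372.696 ms.

372.7 ms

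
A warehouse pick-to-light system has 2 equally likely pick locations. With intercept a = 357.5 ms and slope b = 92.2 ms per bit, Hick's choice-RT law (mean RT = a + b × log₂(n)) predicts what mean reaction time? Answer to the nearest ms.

450 ms

log₂(2) = 1 bits, so RT = 357.5 + 92.2 × 1 ≈ 449.700 ms.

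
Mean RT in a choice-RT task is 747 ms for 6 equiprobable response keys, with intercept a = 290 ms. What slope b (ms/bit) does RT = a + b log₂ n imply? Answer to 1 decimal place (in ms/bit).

log₂(6) = 2.5850 bits.
b = (RT − a)/log₂ n = (747 − 290) / 2.5850 = 176.792 ms/bit.

176.8 ms/bit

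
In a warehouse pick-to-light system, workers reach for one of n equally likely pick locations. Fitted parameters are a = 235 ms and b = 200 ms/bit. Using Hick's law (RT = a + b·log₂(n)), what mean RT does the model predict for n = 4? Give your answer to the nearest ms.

635 ms

log₂(4) = 2 bits, so RT = 235 + 200 × 2 ≈ 635.000 ms.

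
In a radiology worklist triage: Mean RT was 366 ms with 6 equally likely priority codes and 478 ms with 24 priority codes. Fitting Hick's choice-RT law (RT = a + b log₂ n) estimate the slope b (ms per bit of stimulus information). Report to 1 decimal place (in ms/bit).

Slope: b = (478 − 366) / (log₂ 24 − log₂ 6) = 112/2.0000 = 56.000 ms/bit.

56.0 ms/bit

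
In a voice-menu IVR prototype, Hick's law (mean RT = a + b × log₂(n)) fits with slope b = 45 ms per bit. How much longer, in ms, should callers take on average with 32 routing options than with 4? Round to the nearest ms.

135 ms

Only the slope matters, since a is common to both: ΔRT = b·log₂(n₂/n₁).
log₂(32) − log₂(4) = log₂(32/4) = log₂(8) = 3.
ΔRT = 45 × 3.0000 = 135.000 ms.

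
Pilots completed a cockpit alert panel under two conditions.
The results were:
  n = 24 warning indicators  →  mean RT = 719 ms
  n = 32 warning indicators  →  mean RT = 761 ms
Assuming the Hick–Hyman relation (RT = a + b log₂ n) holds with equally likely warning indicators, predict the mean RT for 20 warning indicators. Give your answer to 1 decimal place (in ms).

692.4 ms

Solve the two-equation system in a and b:
  b = (761 − 719) / (log₂ 32 − log₂ 24) = 42 / (5 − 4.5850) = 101.196 ms/bit
  a = 719 − 101.196 × 4.5850 = 255.022 ms
Then RT(20) = 255.022 + 101.196 × log₂ 20 = 255.022 + 101.196 × 4.3219 ≈ 692.382 ms.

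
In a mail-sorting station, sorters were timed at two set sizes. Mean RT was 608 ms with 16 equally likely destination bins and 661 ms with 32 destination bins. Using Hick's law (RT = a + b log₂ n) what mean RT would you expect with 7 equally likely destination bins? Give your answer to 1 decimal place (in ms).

544.8 ms

With log₂ n on the abscissa the relation is linear; from the two conditions:
  b = (661 − 608) / (log₂ 32 − log₂ 16) = 53 / (5 − 4) = 53.000 ms/bit
  a = 608 − 53.000 × 4 = 396.000 ms
Then RT(7) = 396.000 + 53.000 × log₂ 7 = 396.000 + 53.000 × 2.8074 ≈ 544.790 ms.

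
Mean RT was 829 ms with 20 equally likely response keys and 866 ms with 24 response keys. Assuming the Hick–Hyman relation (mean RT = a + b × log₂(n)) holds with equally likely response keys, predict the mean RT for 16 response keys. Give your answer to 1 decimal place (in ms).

783.7 ms

With log₂ n on the abscissa the relation is linear; from the two conditions:
  b = (866 − 829) / (log₂ 24 − log₂ 20) = 37 / (4.5850 − 4.3219) = 140.666 ms/bit
  a = 829 − 140.666 × 4.3219 = 221.052 ms
Then RT(16) = 221.052 + 140.666 × log₂ 16 = 221.052 + 140.666 × 4 ≈ 783.716 ms.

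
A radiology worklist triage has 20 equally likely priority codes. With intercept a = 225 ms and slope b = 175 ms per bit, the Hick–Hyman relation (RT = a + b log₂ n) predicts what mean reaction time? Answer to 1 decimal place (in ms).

981.3 ms

log₂(20) = 4.3219 bits, so RT = 225 + 175 × 4.3219 ≈ 981.337 ms.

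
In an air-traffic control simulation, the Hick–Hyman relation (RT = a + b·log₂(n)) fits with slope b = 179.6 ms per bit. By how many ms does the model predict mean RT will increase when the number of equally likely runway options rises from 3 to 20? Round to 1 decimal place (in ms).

491.6 ms

The intercept a cancels: ΔRT = b·(log₂ n₂ − log₂ n₁) = b·log₂(n₂/n₁).
log₂(20) − log₂(3) = 4.3219 − 1.5850 = 2.7370.
ΔRT = 179.6 × 2.7370 = 491.559 ms.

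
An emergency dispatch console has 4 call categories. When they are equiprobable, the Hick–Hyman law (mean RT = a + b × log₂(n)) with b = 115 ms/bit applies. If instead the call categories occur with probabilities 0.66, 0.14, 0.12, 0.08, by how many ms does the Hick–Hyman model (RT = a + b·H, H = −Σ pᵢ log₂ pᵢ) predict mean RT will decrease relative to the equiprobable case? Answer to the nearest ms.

The RT saving is b·ΔH. Equiprobable H₀ = log₂(4) = 2.0000 bits; with the given probabilities H = 1.4513 bits.
b·(H₀ − H) = 115 × (2.0000 − 1.4513) = 63.10 ms.

63 ms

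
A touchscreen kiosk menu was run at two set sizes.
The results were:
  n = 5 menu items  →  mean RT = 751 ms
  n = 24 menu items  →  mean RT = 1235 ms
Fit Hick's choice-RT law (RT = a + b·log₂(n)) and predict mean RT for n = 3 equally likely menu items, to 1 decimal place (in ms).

593.4 ms

RT is linear in log₂ n, so two points fix the line:
  b = (1235 − 751) / (log₂ 24 − log₂ 5) = 484 / (4.5850 − 2.3219) = 213.872 ms/bit
  a = 751 − 213.872 × 2.3219 = 254.404 ms
Then RT(3) = 254.404 + 213.872 × log₂ 3 = 254.404 + 213.872 × 1.5850 ≈ 593.384 ms.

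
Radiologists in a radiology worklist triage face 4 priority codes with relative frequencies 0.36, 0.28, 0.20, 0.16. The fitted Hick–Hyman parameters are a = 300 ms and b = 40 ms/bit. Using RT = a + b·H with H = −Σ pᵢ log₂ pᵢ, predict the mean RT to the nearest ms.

Entropy contributions −pᵢ log₂ pᵢ: 0.5306, 0.5142, 0.4644, 0.4230; sum H = 1.9322 bits.
RT = a + bH = 300 + 40·1.9322 = 377.29 ms.

377 ms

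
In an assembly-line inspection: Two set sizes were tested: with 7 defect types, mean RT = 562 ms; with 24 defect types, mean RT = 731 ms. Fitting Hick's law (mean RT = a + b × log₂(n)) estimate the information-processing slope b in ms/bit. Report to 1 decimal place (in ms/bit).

95.1 ms/bit

b = (RT₂ − RT₁)/(log₂ n₂ − log₂ n₁) = (731 − 562)/(4.5850 − 2.8074) = 95.072 ms/bit.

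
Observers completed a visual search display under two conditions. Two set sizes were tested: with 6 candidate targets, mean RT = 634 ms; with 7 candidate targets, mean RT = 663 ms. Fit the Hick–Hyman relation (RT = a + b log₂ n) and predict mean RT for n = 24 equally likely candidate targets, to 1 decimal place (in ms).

894.8 ms

RT is linear in log₂ n, so two points fix the line:
  b = (663 − 634) / (log₂ 7 − log₂ 6) = 29 / (2.8074 − 2.5850) = 130.400 ms/bit
  a = 634 − 130.400 × 2.5850 = 296.921 ms
Then RT(24) = 296.921 + 130.400 × log₂ 24 = 296.921 + 130.400 × 4.5850 ≈ 894.800 ms.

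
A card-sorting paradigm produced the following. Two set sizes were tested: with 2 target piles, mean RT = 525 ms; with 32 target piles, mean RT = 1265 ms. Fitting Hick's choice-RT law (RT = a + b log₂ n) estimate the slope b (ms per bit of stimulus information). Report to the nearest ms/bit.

185 ms/bit

The slope on a log₂ axis is (1265 − 525) / (5 − 1) = 185 ms/bit.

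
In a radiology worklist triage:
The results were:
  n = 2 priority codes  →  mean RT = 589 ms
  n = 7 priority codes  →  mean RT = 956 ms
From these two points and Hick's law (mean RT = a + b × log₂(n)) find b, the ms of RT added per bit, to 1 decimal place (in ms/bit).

b = (RT₂ − RT₁)/(log₂ n₂ − log₂ n₁) = (956 − 589)/(2.8074 − 1) = 203.059 ms/bit.

203.1 ms/bit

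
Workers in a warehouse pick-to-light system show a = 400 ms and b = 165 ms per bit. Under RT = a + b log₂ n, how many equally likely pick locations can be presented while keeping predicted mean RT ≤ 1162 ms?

Information budget: (1162 − 400)/165 = 4.6182 bits, so n ≤ 2^4.6182 = 24.559 → at most 24.

24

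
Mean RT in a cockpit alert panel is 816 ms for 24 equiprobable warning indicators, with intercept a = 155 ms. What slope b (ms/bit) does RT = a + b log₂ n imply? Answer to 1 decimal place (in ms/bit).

144.2 ms/bit

log₂(24) = 4.5850 bits.
b = (RT − a)/log₂ n = (816 − 155) / 4.5850 = 144.167 ms/bit.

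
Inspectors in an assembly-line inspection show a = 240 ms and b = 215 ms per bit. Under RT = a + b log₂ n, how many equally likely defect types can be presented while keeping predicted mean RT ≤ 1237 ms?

Set 240 + 215·log₂ n ≤ 1237 → log₂ n ≤ (1237 − 240)/215 = 4.6372.
So n ≤ 2^4.6372 = 24.885; the largest integer n is 24.

24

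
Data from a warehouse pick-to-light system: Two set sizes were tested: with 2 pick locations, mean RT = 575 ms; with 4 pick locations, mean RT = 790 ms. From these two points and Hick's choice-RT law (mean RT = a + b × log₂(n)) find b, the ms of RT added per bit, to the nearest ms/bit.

The slope on a log₂ axis is (790 − 575) / (2 − 1) = 215 ms/bit.

215 ms/bit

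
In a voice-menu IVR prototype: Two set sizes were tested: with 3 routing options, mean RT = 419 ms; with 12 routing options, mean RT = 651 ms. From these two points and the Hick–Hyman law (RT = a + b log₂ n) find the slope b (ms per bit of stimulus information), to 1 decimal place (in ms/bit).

116.0 ms/bit

The slope on a log₂ axis is (651 − 419) / (3.5850 − 1.5850) = 116.000 ms/bit.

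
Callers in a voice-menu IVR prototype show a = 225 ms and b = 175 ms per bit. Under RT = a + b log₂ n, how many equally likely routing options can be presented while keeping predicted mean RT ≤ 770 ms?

8

Information budget: (770 − 225)/175 = 3.1143 bits, so n ≤ 2^3.1143 = 8.660 → at most 8.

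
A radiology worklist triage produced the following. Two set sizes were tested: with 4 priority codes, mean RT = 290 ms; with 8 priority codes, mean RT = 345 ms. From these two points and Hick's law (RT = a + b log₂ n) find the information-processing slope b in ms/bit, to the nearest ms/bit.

55 ms/bit

The slope on a log₂ axis is (345 − 290) / (3 − 2) = 55 ms/bit.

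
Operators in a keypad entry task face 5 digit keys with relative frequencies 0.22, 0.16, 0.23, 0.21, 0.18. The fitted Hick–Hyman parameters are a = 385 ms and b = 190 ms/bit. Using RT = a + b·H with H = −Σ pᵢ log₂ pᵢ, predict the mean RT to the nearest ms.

824 ms

Entropy contributions −pᵢ log₂ pᵢ: 0.4806, 0.4230, 0.4877, 0.4728, 0.4453; sum H = 2.3094 bits.
RT = a + bH = 385 + 190·2.3094 = 823.78 ms.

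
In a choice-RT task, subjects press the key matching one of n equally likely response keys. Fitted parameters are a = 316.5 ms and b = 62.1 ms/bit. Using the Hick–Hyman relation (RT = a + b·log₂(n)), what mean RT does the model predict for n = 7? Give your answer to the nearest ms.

log₂(7) = 2.8074 bits, so RT = 316.5 + 62.1 × 2.8074 ≈ 490.837 ms.

491 ms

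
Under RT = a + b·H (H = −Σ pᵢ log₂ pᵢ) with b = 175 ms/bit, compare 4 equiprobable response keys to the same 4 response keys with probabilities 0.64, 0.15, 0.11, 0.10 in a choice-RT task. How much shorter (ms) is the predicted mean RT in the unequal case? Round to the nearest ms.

87 ms

The RT saving is b·ΔH. Equiprobable H₀ = log₂(4) = 2.0000 bits; with the given probabilities H = 1.5051 bits.
b·(H₀ − H) = 175 × (2.0000 − 1.5051) = 86.61 ms.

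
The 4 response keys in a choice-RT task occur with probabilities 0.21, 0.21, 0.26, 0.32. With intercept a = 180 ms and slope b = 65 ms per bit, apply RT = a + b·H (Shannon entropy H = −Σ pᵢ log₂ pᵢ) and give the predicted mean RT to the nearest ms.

Entropy contributions −pᵢ log₂ pᵢ: 0.4728, 0.4728, 0.5053, 0.5260; sum H = 1.9770 bits.
RT = a + bH = 180 + 65·1.9770 = 308.50 ms.

309 ms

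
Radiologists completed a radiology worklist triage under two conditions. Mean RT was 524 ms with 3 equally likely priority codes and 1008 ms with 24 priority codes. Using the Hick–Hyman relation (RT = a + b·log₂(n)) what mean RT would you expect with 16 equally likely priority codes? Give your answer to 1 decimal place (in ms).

913.6 ms

Solve the two-equation system in a and b:
  b = (1008 − 524) / (log₂ 24 − log₂ 3) = 484 / (4.5850 − 1.5850) = 161.333 ms/bit
  a = 524 − 161.333 × 1.5850 = 268.293 ms
Then RT(16) = 268.293 + 161.333 × log₂ 16 = 268.293 + 161.333 × 4 ≈ 913.626 ms.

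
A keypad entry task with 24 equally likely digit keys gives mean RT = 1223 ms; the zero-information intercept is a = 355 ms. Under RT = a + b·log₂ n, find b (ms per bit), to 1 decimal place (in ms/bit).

189.3 ms/bit

log₂(24) = 4.5850 bits.
b = (RT − a)/log₂ n = (1223 − 355) / 4.5850 = 189.315 ms/bit.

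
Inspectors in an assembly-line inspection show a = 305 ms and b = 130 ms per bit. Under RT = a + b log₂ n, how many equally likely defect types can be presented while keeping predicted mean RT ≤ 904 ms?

130·log₂ n ≤ 904 − 305 = 599, giving log₂ n ≤ 4.6077 and n ≤ 24.381. The largest whole number is 24.

24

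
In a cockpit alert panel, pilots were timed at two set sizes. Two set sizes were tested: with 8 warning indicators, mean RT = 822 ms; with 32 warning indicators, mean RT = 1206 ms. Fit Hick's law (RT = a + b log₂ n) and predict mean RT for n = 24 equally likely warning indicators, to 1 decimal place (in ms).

1126.3 ms

Fit slope and intercept:
  b = (1206 − 822) / (log₂ 32 − log₂ 8) = 384 / (5 − 3) = 192.000 ms/bit
  a = 822 − 192.000 × 3 = 246.000 ms
Then RT(24) = 246.000 + 192.000 × log₂ 24 = 246.000 + 192.000 × 4.5850 ≈ 1126.313 ms.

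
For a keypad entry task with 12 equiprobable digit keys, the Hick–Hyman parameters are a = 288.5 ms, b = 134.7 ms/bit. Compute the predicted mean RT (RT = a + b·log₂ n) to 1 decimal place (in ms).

771.4 ms

log₂(12) = 3.5850 bits, so RT = 288.5 + 134.7 × 3.5850 ≈ 771.394 ms.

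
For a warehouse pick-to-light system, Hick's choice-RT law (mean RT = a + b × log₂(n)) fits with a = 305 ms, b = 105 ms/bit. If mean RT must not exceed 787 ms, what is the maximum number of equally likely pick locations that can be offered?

24

Information budget: (787 − 305)/105 = 4.5905 bits, so n ≤ 2^4.5905 = 24.092 → at most 24.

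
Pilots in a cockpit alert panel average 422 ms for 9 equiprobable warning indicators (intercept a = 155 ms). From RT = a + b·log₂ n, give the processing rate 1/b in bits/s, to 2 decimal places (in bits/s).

11.87 bits/s

Choice component = 422 − 155 = 267 ms over log₂(9) = 3.1699 bits.
b = 267 / 3.1699 = 84.229 ms/bit, so 1/b = 11.872 bits/s.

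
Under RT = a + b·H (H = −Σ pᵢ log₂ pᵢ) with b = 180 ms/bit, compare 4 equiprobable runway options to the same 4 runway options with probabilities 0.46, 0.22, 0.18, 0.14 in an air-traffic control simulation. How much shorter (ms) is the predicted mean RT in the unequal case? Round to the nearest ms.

29 ms

The RT saving is b·ΔH. Equiprobable H₀ = log₂(4) = 2.0000 bits; with the given probabilities H = 1.8383 bits.
b·(H₀ − H) = 180 × (2.0000 − 1.8383) = 29.10 ms.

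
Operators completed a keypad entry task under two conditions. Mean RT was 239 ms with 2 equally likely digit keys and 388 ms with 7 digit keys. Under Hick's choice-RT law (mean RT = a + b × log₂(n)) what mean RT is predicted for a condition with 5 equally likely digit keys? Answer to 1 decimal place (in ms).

With log₂ n on the abscissa the relation is linear; from the two conditions:
  b = (388 − 239) / (log₂ 7 − log₂ 2) = 149 / (2.8074 − 1) = 82.441 ms/bit
  a = 239 − 82.441 × 1 = 156.559 ms
Then RT(5) = 156.559 + 82.441 × log₂ 5 = 156.559 + 82.441 × 2.3219 ≈ 347.981 ms.

348.0 ms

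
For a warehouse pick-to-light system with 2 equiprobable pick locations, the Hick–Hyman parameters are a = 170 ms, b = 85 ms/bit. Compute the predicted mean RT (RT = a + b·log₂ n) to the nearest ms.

log₂(2) = 1 bits, so RT = 170 + 85 × 1 ≈ 255.000 ms.

255 ms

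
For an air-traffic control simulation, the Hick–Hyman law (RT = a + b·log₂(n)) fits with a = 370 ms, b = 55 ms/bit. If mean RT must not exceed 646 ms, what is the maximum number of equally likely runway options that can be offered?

32

Set 370 + 55·log₂ n ≤ 646 → log₂ n ≤ (646 − 370)/55 = 5.0182.
So n ≤ 2^5.0182 = 32.406; the largest integer n is 32.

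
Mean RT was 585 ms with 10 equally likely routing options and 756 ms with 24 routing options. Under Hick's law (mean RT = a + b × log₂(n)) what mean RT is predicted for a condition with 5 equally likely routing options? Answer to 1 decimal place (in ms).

449.6 ms

With log₂ n on the abscissa the relation is linear; from the two conditions:
  b = (756 − 585) / (log₂ 24 − log₂ 10) = 171 / (4.5850 − 3.3219) = 135.388 ms/bit
  a = 585 − 135.388 × 3.3219 = 135.250 ms
Then RT(5) = 135.250 + 135.388 × log₂ 5 = 135.250 + 135.388 × 2.3219 ≈ 449.612 ms.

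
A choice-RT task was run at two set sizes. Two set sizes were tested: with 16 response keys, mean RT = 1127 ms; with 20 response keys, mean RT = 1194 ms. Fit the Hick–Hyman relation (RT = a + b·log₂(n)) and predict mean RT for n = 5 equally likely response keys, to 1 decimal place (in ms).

777.8 ms

Solve the two-equation system in a and b:
  b = (1194 − 1127) / (log₂ 20 − log₂ 16) = 67 / (4.3219 − 4) = 208.121 ms/bit
  a = 1127 − 208.121 × 4 = 294.516 ms
Then RT(5) = 294.516 + 208.121 × log₂ 5 = 294.516 + 208.121 × 2.3219 ≈ 777.758 ms.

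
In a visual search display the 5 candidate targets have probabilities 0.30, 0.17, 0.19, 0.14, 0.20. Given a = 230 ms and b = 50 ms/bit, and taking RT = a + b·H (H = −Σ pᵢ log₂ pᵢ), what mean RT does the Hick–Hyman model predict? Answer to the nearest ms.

344 ms

Entropy contributions −pᵢ log₂ pᵢ: 0.5211, 0.4346, 0.4552, 0.3971, 0.4644; sum H = 2.2724 bits.
RT = a + bH = 230 + 50·2.2724 = 343.62 ms.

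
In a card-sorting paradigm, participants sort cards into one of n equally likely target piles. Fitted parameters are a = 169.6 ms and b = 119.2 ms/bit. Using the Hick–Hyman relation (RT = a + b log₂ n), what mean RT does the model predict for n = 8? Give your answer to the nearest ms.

527 ms

log₂(8) = 3 bits, so RT = 169.6 + 119.2 × 3 ≈ 527.200 ms.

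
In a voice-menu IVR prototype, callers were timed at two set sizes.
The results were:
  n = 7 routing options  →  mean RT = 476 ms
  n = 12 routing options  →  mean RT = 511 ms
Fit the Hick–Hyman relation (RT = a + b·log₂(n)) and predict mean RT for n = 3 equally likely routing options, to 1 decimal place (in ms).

421.0 ms

Fit slope and intercept:
  b = (511 − 476) / (log₂ 12 − log₂ 7) = 35 / (3.5850 − 2.8074) = 45.010 ms/bit
  a = 476 − 45.010 × 2.8074 = 349.641 ms
Then RT(3) = 349.641 + 45.010 × log₂ 3 = 349.641 + 45.010 × 1.5850 ≈ 420.980 ms.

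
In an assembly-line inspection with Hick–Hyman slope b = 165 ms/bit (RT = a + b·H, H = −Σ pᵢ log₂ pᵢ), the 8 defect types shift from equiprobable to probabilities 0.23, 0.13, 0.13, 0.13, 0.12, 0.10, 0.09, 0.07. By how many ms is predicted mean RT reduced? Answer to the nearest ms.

14 ms

The RT saving is b·ΔH. Equiprobable H₀ = log₂(8) = 3.0000 bits; with the given probabilities H = 2.9161 bits.
b·(H₀ − H) = 165 × (3.0000 − 2.9161) = 13.85 ms.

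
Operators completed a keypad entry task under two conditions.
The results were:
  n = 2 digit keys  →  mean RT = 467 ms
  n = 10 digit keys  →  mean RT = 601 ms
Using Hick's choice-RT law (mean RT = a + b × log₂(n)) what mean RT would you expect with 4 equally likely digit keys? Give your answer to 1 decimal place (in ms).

With log₂ n on the abscissa the relation is linear; from the two conditions:
  b = (601 − 467) / (log₂ 10 − log₂ 2) = 134 / (3.3219 − 1) = 57.711 ms/bit
  a = 467 − 57.711 × 1 = 409.289 ms
Then RT(4) = 409.289 + 57.711 × log₂ 4 = 409.289 + 57.711 × 2 ≈ 524.711 ms.

524.7 ms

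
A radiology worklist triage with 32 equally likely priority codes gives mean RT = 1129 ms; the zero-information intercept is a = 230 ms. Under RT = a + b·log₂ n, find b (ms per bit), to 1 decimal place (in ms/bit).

179.8 ms/bit

b = (1129 − 230) / log₂(32) = 899 / 5 = 179.800 ms/bit.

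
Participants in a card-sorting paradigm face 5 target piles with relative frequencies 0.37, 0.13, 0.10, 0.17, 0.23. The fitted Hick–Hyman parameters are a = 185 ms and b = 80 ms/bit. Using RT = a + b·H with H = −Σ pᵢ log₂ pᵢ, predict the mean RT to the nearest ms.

Entropy contributions −pᵢ log₂ pᵢ: 0.5307, 0.3826, 0.3322, 0.4346, 0.4877; sum H = 2.1678 bits.
RT = a + bH = 185 + 80·2.1678 = 358.43 ms.

358 ms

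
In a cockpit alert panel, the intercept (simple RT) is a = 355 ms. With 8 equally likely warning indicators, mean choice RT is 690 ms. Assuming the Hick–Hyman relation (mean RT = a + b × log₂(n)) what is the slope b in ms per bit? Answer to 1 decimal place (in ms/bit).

111.7 ms/bit

log₂(8) = 3 bits.
b = (RT − a)/log₂ n = (690 − 355) / 3 = 111.667 ms/bit.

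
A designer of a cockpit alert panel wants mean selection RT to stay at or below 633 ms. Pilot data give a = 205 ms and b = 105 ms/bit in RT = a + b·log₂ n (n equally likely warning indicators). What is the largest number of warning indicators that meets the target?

105·log₂ n ≤ 633 − 205 = 428, giving log₂ n ≤ 4.0762 and n ≤ 16.868. The largest whole number is 16.

16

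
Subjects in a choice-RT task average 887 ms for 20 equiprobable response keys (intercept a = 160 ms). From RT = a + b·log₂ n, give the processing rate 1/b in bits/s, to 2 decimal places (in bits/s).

5.94 bits/s

Choice component = 887 − 160 = 727 ms over log₂(20) = 4.3219 bits.
b = 727 / 4.3219 = 168.212 ms/bit, so 1/b = 5.945 bits/s.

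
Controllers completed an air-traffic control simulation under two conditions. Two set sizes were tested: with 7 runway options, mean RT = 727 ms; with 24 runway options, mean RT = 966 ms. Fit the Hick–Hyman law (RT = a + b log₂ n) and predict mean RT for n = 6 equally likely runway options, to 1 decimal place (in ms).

697.1 ms

With log₂ n on the abscissa the relation is linear; from the two conditions:
  b = (966 − 727) / (log₂ 24 − log₂ 7) = 239 / (4.5850 − 2.8074) = 134.450 ms/bit
  a = 727 − 134.450 × 2.8074 = 349.550 ms
Then RT(6) = 349.550 + 134.450 × log₂ 6 = 349.550 + 134.450 × 2.5850 ≈ 697.099 ms.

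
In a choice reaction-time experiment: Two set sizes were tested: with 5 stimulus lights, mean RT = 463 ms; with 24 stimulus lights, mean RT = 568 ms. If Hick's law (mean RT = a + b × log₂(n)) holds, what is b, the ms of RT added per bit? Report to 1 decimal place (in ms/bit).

46.4 ms/bit

b = (RT₂ − RT₁)/(log₂ n₂ − log₂ n₁) = (568 − 463)/(4.5850 − 2.3219) = 46.398 ms/bit.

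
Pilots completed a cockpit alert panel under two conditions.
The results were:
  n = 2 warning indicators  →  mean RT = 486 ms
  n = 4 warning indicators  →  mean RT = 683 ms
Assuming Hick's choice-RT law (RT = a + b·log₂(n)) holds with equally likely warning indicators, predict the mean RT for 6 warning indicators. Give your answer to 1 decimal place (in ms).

798.2 ms

With log₂ n on the abscissa the relation is linear; from the two conditions:
  b = (683 − 486) / (log₂ 4 − log₂ 2) = 197 / (2 − 1) = 197.000 ms/bit
  a = 486 − 197.000 × 1 = 289.000 ms
Then RT(6) = 289.000 + 197.000 × log₂ 6 = 289.000 + 197.000 × 2.5850 ≈ 798.238 ms.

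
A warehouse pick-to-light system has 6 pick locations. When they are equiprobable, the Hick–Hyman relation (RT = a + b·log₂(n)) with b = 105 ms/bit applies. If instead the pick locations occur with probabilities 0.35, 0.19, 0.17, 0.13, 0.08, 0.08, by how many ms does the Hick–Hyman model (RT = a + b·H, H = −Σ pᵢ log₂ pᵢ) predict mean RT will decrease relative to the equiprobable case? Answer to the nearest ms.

The RT saving is b·ΔH. Equiprobable H₀ = log₂(6) = 2.5850 bits; with the given probabilities H = 2.3856 bits.
b·(H₀ − H) = 105 × (2.5850 − 2.3856) = 20.94 ms.

21 ms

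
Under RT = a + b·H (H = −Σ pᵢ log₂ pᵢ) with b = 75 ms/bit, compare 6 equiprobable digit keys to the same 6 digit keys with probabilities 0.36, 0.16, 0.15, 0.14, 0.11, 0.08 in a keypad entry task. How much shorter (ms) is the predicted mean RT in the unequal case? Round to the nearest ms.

14 ms

The RT saving is b·ΔH. Equiprobable H₀ = log₂(6) = 2.5850 bits; with the given probabilities H = 2.4031 bits.
b·(H₀ − H) = 75 × (2.5850 − 2.4031) = 13.64 ms.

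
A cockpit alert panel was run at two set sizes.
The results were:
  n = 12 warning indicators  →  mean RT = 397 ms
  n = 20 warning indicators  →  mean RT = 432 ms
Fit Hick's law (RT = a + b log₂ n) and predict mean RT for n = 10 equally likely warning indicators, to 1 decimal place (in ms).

Fit slope and intercept:
  b = (432 − 397) / (log₂ 20 − log₂ 12) = 35 / (4.3219 − 3.5850) = 47.492 ms/bit
  a = 397 − 47.492 × 3.5850 = 226.743 ms
Then RT(10) = 226.743 + 47.492 × log₂ 10 = 226.743 + 47.492 × 3.3219 ≈ 384.508 ms.

384.5 ms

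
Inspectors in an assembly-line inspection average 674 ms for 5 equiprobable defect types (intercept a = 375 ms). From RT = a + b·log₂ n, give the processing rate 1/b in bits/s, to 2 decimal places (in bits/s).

7.77 bits/s

Choice component = 674 − 375 = 299 ms over log₂(5) = 2.3219 bits.
b = 299 / 2.3219 = 128.772 ms/bit, so 1/b = 7.766 bits/s.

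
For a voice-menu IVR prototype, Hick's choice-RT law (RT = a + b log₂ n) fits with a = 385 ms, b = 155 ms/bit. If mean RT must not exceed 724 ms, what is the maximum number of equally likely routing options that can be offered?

4

Set 385 + 155·log₂ n ≤ 724 → log₂ n ≤ (724 − 385)/155 = 2.1871.
So n ≤ 2^2.1871 = 4.554; the largest integer n is 4.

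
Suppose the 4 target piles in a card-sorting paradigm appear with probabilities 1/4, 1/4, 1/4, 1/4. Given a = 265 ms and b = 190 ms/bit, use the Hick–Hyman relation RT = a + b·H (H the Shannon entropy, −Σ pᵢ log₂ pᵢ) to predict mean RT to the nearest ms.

Each term −pᵢ log₂ pᵢ: 0.25·2 + 0.25·2 + 0.25·2 + 0.25·2; summed, H = 2.000 bits.
Mean RT = a + bH = 265 + 190·2.000 = 645.00 ms.

645 ms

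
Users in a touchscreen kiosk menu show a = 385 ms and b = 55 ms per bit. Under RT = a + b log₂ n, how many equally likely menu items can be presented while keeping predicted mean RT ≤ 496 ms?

4

Set 385 + 55·log₂ n ≤ 496 → log₂ n ≤ (496 − 385)/55 = 2.0182.
So n ≤ 2^2.0182 = 4.051; the largest integer n is 4.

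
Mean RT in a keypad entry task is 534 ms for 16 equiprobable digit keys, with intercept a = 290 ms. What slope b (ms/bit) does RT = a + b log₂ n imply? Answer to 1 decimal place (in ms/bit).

b = (534 − 290) / log₂(16) = 244 / 4 = 61.000 ms/bit.

61.0 ms/bit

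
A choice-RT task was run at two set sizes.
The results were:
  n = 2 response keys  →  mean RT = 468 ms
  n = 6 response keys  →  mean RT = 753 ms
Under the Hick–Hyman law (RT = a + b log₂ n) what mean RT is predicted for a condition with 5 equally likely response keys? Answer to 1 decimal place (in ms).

705.7 ms

Fit slope and intercept:
  b = (753 − 468) / (log₂ 6 − log₂ 2) = 285 / (2.5850 − 1) = 179.815 ms/bit
  a = 468 − 179.815 × 1 = 288.185 ms
Then RT(5) = 288.185 + 179.815 × log₂ 5 = 288.185 + 179.815 × 2.3219 ≈ 705.702 ms.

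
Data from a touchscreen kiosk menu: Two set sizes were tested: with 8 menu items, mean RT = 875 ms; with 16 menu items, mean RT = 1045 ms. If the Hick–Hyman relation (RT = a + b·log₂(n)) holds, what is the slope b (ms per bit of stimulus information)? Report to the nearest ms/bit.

b = (RT₂ − RT₁)/(log₂ n₂ − log₂ n₁) = (1045 − 875)/(4 − 3) = 170 ms/bit.

170 ms/bit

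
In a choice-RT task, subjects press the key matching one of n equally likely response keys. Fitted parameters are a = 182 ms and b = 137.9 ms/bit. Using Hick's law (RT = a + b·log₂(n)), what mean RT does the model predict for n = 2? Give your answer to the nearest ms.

320 ms

log₂(2) = 1 bits, so RT = 182 + 137.9 × 1 ≈ 319.900 ms.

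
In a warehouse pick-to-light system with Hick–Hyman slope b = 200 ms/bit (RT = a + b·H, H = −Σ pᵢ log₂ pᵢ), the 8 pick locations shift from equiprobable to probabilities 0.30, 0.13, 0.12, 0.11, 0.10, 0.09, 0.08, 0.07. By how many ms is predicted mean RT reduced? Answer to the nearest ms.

The RT saving is b·ΔH. Equiprobable H₀ = log₂(8) = 3.0000 bits; with the given probabilities H = 2.8260 bits.
b·(H₀ − H) = 200 × (3.0000 − 2.8260) = 34.80 ms.

35 ms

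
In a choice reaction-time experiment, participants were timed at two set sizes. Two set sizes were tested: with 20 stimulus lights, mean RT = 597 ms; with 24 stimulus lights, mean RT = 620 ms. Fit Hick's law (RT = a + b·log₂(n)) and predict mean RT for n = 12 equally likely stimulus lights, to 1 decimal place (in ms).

RT is linear in log₂ n, so two points fix the line:
  b = (620 − 597) / (log₂ 24 − log₂ 20) = 23 / (4.5850 − 4.3219) = 87.441 ms/bit
  a = 597 − 87.441 × 4.3219 = 219.086 ms
Then RT(12) = 219.086 + 87.441 × log₂ 12 = 219.086 + 87.441 × 3.5850 ≈ 532.559 ms.

532.6 ms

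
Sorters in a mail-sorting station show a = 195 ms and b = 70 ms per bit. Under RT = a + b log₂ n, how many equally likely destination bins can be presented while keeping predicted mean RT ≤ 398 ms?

7

Set 195 + 70·log₂ n ≤ 398 → log₂ n ≤ (398 − 195)/70 = 2.9000.
So n ≤ 2^2.9000 = 7.464; the largest integer n is 7.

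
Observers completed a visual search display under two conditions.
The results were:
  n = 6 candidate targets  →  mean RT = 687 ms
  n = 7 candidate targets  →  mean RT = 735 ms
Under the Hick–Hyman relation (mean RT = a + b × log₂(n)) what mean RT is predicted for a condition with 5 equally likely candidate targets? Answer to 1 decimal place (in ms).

With log₂ n on the abscissa the relation is linear; from the two conditions:
  b = (735 − 687) / (log₂ 7 − log₂ 6) = 48 / (2.8074 − 2.5850) = 215.835 ms/bit
  a = 687 − 215.835 × 2.5850 = 129.075 ms
Then RT(5) = 129.075 + 215.835 × log₂ 5 = 129.075 + 215.835 × 2.3219 ≈ 630.228 ms.

630.2 ms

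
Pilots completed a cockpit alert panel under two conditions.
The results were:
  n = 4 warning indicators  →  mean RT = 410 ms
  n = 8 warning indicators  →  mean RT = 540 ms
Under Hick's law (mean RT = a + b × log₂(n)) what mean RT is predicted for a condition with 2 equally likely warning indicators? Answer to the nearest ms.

RT is linear in log₂ n, so two points fix the line:
  b = (540 − 410) / (log₂ 8 − log₂ 4) = 130 / (3 − 2) = 130 ms/bit
  a = 410 − 130 × 2 = 150 ms
Then RT(2) = 150 + 130 × log₂ 2 = 150 + 130 × 1 ≈ 280.000 ms.

280 ms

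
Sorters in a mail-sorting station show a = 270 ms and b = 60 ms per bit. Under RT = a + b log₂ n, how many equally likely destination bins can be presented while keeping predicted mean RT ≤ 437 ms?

Set 270 + 60·log₂ n ≤ 437 → log₂ n ≤ (437 − 270)/60 = 2.7833.
So n ≤ 2^2.7833 = 6.884; the largest integer n is 6.

6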